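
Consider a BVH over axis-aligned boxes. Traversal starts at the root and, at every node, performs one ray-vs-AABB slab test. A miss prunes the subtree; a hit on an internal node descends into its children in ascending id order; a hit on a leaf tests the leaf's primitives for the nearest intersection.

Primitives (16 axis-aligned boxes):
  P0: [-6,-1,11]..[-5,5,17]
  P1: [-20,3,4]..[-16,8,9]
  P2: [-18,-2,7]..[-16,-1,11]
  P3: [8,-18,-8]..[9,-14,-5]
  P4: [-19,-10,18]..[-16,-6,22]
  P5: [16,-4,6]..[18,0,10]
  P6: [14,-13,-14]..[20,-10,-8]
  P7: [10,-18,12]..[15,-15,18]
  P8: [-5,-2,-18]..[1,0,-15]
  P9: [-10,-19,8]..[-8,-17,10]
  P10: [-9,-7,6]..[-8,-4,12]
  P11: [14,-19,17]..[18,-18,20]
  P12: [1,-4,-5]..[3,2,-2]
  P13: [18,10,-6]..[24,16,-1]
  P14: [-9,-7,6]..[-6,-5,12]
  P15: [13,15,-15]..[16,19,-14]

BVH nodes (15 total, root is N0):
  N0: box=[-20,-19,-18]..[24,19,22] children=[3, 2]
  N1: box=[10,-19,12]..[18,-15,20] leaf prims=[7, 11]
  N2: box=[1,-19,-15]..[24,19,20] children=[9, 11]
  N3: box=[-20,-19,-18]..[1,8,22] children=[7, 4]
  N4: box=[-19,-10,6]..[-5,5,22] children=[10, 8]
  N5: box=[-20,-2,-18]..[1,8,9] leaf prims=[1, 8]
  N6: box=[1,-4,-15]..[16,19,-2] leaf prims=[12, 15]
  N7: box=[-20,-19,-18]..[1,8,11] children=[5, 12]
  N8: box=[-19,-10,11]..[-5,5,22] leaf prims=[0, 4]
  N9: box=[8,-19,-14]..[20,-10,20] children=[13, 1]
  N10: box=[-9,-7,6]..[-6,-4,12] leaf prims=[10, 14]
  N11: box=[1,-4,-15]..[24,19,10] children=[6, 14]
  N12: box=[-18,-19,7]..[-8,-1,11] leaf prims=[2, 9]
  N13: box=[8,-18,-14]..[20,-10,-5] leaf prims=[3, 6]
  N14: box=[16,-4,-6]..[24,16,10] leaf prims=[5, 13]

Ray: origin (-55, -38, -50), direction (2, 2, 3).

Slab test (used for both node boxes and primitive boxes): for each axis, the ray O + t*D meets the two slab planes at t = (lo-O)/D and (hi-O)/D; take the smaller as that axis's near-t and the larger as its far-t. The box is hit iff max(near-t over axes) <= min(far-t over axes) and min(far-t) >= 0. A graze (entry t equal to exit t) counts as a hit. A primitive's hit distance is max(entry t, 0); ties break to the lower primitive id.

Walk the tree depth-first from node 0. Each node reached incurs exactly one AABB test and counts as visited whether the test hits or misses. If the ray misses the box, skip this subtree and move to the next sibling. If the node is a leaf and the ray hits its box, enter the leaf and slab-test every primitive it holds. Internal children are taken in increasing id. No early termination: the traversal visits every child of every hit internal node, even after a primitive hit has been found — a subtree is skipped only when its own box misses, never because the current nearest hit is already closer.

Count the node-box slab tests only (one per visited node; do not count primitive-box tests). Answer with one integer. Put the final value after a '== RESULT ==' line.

Walk:
N0 x:[35/2,79/2] y:[19/2,57/2] z:[32/3,24] -> hit [35/2,24], descend [2, 3]
  N2 x:[28,79/2] y:[19/2,57/2] z:[35/3,70/3] -> miss, prune
  N3 x:[35/2,28] y:[19/2,23] z:[32/3,24] -> hit [35/2,23], descend [4, 7]
    N4 x:[18,25] y:[14,43/2] z:[56/3,24] -> hit [56/3,43/2], descend [8, 10]
      N8 x:[18,25] y:[14,43/2] z:[61/3,24] -> hit [61/3,43/2] leaf, test {P0(miss), P4(miss)}
      N10 x:[23,49/2] y:[31/2,17] z:[56/3,62/3] -> miss, prune
    N7 x:[35/2,28] y:[19/2,23] z:[32/3,61/3] -> hit [35/2,61/3], descend [5, 12]
      N5 x:[35/2,28] y:[18,23] z:[32/3,59/3] -> hit [18,59/3] leaf, test {P1(miss), P8(miss)}
      N12 x:[37/2,47/2] y:[19/2,37/2] z:[19,61/3] -> miss, prune

order=[0, 2, 3, 4, 8, 10, 7, 5, 12]  |boxes|=9  |leaves|=2  hit=miss

== RESULT ==
9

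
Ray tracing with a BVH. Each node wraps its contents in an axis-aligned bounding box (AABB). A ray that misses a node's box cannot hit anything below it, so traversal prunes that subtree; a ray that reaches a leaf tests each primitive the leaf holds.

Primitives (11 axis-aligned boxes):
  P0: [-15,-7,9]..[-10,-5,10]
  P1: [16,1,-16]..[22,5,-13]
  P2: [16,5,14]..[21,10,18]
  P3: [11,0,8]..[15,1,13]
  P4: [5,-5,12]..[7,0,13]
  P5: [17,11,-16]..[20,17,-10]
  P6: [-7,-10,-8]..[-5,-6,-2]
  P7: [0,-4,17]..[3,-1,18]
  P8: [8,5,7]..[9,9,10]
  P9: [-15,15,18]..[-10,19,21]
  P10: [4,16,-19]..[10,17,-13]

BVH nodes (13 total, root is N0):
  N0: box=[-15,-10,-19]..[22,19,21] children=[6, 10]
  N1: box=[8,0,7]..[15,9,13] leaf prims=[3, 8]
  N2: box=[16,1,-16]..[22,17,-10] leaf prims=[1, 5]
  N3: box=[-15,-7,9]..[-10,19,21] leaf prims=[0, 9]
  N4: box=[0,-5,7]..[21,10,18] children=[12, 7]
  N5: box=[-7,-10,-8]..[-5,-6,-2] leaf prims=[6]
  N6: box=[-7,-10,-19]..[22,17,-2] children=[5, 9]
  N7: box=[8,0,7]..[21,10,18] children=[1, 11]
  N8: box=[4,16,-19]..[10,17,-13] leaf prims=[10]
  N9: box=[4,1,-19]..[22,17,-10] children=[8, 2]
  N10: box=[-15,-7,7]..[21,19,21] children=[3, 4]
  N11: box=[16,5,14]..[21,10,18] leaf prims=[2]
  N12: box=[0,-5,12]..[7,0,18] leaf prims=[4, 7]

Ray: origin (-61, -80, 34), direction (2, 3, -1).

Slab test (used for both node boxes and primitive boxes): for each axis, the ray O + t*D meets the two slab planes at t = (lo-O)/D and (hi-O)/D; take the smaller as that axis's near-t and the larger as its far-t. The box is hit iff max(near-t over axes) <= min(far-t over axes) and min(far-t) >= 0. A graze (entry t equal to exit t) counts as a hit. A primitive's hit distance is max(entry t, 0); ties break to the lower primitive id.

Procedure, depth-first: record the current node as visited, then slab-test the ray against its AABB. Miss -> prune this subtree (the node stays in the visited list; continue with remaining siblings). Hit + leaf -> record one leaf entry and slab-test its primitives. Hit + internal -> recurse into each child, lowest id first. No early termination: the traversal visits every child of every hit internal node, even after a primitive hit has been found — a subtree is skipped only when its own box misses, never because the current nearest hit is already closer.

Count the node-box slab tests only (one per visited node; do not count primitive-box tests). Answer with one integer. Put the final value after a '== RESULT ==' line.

Traverse from the root:
N0 x:[23,83/2] y:[70/3,33] z:[13,53] -> hit [70/3,33], descend [6, 10]
  N6 x:[27,83/2] y:[70/3,97/3] z:[36,53] -> miss, prune
  N10 x:[23,41] y:[73/3,33] z:[13,27] -> hit [73/3,27], descend [3, 4]
    N3 x:[23,51/2] y:[73/3,33] z:[13,25] -> hit [73/3,25] leaf, test {P0@t=73/3, P9(miss)}
    N4 x:[61/2,41] y:[25,30] z:[16,27] -> miss, prune

5 AABB tests over nodes [0, 6, 10, 3, 4]; 1 leaf entered; closest P0.

== RESULT ==
5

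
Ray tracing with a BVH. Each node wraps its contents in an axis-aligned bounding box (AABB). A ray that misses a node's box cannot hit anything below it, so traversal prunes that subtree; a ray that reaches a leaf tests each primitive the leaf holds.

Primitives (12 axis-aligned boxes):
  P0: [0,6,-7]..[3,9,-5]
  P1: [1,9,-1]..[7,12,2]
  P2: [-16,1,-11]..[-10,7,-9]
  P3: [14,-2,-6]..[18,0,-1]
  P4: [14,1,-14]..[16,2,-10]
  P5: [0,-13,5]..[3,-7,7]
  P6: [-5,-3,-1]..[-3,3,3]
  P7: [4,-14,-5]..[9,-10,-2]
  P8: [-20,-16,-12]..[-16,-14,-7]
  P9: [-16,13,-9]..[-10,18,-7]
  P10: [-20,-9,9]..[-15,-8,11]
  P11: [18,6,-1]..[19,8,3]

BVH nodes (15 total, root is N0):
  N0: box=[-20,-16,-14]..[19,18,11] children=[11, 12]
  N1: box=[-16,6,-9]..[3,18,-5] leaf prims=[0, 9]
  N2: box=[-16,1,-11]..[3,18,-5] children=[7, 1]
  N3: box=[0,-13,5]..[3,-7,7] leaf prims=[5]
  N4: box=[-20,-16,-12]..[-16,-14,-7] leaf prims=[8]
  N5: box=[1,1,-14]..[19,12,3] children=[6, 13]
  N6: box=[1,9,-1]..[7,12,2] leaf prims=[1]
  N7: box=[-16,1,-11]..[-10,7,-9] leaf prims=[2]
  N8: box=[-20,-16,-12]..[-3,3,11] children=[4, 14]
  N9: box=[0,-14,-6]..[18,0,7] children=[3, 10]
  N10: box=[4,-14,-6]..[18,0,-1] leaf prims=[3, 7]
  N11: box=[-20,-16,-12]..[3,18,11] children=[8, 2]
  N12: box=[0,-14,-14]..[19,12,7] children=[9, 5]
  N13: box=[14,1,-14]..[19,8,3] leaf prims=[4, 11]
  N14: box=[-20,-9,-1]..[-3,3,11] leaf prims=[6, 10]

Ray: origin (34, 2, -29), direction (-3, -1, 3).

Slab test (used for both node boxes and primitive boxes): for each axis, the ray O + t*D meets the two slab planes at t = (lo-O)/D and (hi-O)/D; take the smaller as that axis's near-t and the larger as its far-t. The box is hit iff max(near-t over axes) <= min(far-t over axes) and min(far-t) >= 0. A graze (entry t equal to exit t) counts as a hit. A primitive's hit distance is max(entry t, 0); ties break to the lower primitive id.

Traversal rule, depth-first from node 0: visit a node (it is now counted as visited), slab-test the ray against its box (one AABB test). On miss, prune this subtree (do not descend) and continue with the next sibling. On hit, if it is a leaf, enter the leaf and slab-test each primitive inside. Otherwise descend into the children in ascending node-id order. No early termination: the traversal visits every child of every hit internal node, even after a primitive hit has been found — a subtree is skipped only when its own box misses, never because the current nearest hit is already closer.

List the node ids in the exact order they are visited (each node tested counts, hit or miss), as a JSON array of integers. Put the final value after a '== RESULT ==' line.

Trace the traversal:
N0 x:[5,18] y:[-16,18] z:[5,40/3] -> hit [5,40/3], descend [11, 12]
  N11 x:[31/3,18] y:[-16,18] z:[17/3,40/3] -> hit [31/3,40/3], descend [2, 8]
    N2 x:[31/3,50/3] y:[-16,1] z:[6,8] -> miss, prune
    N8 x:[37/3,18] y:[-1,18] z:[17/3,40/3] -> hit [37/3,40/3], descend [4, 14]
      N4 x:[50/3,18] y:[16,18] z:[17/3,22/3] -> miss, prune
      N14 x:[37/3,18] y:[-1,11] z:[28/3,40/3] -> miss, prune
  N12 x:[5,34/3] y:[-10,16] z:[5,12] -> hit [5,34/3], descend [5, 9]
    N5 x:[5,11] y:[-10,1] z:[5,32/3] -> miss, prune
    N9 x:[16/3,34/3] y:[2,16] z:[23/3,12] -> hit [23/3,34/3], descend [3, 10]
      N3 x:[31/3,34/3] y:[9,15] z:[34/3,12] -> hit [34/3,34/3] leaf, test {P5@t=34/3}
      N10 x:[16/3,10] y:[2,16] z:[23/3,28/3] -> hit [23/3,28/3] leaf, test {P3(miss), P7(miss)}

order=[0, 11, 2, 8, 4, 14, 12, 5, 9, 3, 10]  |boxes|=11  |leaves|=2  hit=P5

== RESULT ==
[0, 11, 2, 8, 4, 14, 12, 5, 9, 3, 10]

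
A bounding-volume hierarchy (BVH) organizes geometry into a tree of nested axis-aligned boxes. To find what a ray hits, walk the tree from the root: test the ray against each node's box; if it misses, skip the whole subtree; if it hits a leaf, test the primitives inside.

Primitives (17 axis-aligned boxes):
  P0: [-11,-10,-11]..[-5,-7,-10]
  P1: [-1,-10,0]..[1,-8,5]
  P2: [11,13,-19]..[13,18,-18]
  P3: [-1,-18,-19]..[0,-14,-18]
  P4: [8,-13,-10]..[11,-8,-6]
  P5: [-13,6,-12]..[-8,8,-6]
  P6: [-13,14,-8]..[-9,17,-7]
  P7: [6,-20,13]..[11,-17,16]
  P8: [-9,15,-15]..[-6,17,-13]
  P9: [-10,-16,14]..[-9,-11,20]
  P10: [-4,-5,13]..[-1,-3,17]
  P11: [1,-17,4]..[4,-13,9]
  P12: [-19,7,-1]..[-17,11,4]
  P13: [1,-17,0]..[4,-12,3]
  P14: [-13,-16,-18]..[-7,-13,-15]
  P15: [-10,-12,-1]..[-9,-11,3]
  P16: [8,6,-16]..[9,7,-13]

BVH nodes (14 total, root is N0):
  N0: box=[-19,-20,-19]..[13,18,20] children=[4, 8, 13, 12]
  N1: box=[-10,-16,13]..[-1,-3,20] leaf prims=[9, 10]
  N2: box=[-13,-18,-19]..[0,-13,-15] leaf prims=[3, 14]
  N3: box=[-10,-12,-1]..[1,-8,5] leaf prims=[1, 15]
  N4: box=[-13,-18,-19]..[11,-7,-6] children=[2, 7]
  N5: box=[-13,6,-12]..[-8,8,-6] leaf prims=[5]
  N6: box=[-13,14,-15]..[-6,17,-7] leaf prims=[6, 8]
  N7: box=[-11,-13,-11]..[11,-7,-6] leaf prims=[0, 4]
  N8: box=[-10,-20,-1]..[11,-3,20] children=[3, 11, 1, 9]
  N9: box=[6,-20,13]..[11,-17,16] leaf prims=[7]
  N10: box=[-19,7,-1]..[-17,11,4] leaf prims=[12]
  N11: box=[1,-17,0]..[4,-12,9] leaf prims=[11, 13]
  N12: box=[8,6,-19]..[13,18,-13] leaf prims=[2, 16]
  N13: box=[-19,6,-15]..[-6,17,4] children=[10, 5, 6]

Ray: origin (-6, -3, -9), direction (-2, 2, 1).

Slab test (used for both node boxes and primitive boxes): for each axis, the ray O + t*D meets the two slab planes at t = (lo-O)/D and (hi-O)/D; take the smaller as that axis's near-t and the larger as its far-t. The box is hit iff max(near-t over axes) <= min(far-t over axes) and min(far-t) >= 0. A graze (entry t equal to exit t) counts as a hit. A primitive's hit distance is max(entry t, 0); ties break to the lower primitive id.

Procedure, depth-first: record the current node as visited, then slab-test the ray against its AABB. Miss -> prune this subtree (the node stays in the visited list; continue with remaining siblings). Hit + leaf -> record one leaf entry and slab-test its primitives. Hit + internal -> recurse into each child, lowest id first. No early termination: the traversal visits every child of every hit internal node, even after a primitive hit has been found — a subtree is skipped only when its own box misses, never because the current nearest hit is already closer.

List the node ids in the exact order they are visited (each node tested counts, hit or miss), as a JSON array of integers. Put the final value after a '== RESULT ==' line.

Walk:
N0 x:[-19/2,13/2] y:[-17/2,21/2] z:[-10,29] -> hit [-17/2,13/2], descend [4, 8, 12, 13]
  N4 x:[-17/2,7/2] y:[-15/2,-2] z:[-10,3] -> miss, prune
  N8 x:[-17/2,2] y:[-17/2,0] z:[8,29] -> miss, prune
  N12 x:[-19/2,-7] y:[9/2,21/2] z:[-10,-4] -> miss, prune
  N13 x:[0,13/2] y:[9/2,10] z:[-6,13] -> hit [9/2,13/2], descend [5, 6, 10]
    N5 x:[1,7/2] y:[9/2,11/2] z:[-3,3] -> miss, prune
    N6 x:[0,7/2] y:[17/2,10] z:[-6,2] -> miss, prune
    N10 x:[11/2,13/2] y:[5,7] z:[8,13] -> miss, prune

Summary -> nodes [0, 4, 8, 12, 13, 5, 6, 10]; box-tests=8; leaf-entries=0; first=miss

== RESULT ==
[0, 4, 8, 12, 13, 5, 6, 10]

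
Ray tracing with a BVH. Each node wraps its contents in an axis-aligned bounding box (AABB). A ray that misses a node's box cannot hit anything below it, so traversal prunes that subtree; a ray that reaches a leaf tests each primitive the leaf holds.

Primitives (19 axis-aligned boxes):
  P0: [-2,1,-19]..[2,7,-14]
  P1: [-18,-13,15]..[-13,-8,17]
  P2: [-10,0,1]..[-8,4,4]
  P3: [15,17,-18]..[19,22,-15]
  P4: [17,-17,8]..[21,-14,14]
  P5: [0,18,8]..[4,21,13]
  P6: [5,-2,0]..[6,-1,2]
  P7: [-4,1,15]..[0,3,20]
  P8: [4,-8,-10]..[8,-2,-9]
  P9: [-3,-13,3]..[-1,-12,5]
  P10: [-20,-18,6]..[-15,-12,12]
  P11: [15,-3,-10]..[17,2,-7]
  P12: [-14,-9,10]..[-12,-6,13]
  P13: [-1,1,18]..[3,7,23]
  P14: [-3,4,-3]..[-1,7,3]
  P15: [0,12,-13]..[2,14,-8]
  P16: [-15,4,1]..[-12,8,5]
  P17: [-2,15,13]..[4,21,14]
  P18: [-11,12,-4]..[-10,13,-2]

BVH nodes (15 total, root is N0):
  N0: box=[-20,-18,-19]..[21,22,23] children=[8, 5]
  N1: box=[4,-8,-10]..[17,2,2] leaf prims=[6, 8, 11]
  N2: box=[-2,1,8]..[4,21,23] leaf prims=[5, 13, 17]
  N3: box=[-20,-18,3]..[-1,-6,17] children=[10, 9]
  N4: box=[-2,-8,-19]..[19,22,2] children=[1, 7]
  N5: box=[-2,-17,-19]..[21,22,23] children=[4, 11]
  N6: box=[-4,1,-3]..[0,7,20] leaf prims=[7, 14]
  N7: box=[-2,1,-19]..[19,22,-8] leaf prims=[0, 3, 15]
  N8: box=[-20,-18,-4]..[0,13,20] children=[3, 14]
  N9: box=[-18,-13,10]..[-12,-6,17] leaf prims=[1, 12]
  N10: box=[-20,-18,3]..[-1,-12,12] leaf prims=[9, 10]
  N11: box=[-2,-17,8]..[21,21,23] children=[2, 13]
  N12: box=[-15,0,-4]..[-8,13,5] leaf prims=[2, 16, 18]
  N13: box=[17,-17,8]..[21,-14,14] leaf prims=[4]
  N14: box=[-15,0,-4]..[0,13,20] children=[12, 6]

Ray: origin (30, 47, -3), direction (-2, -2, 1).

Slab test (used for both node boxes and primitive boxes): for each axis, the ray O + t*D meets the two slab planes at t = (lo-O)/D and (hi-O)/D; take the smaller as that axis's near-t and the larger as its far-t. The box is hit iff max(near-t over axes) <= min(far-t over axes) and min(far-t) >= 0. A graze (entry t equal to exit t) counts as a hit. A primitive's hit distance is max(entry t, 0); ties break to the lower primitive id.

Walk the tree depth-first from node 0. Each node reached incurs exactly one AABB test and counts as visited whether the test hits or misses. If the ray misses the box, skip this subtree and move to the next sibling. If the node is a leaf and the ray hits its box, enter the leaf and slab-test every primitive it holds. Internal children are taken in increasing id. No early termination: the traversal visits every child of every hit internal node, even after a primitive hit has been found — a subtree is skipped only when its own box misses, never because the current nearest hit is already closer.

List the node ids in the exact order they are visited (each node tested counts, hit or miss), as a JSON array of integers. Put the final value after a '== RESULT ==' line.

Traverse from the root:
N0 x:[9/2,25] y:[25/2,65/2] z:[-16,26] -> hit [25/2,25], descend [5, 8]
  N5 x:[9/2,16] y:[25/2,32] z:[-16,26] -> hit [25/2,16], descend [4, 11]
    N4 x:[11/2,16] y:[25/2,55/2] z:[-16,5] -> miss, prune
    N11 x:[9/2,16] y:[13,32] z:[11,26] -> hit [13,16], descend [2, 13]
      N2 x:[13,16] y:[13,23] z:[11,26] -> hit [13,16] leaf, test {P5@t=13, P13(miss), P17@t=16}
      N13 x:[9/2,13/2] y:[61/2,32] z:[11,17] -> miss, prune
  N8 x:[15,25] y:[17,65/2] z:[-1,23] -> hit [17,23], descend [3, 14]
    N3 x:[31/2,25] y:[53/2,65/2] z:[6,20] -> miss, prune
    N14 x:[15,45/2] y:[17,47/2] z:[-1,23] -> hit [17,45/2], descend [6, 12]
      N6 x:[15,17] y:[20,23] z:[0,23] -> miss, prune
      N12 x:[19,45/2] y:[17,47/2] z:[-1,8] -> miss, prune

Summary -> nodes [0, 5, 4, 11, 2, 13, 8, 3, 14, 6, 12]; box-tests=11; leaf-entries=1; first=P5

== RESULT ==
[0, 5, 4, 11, 2, 13, 8, 3, 14, 6, 12]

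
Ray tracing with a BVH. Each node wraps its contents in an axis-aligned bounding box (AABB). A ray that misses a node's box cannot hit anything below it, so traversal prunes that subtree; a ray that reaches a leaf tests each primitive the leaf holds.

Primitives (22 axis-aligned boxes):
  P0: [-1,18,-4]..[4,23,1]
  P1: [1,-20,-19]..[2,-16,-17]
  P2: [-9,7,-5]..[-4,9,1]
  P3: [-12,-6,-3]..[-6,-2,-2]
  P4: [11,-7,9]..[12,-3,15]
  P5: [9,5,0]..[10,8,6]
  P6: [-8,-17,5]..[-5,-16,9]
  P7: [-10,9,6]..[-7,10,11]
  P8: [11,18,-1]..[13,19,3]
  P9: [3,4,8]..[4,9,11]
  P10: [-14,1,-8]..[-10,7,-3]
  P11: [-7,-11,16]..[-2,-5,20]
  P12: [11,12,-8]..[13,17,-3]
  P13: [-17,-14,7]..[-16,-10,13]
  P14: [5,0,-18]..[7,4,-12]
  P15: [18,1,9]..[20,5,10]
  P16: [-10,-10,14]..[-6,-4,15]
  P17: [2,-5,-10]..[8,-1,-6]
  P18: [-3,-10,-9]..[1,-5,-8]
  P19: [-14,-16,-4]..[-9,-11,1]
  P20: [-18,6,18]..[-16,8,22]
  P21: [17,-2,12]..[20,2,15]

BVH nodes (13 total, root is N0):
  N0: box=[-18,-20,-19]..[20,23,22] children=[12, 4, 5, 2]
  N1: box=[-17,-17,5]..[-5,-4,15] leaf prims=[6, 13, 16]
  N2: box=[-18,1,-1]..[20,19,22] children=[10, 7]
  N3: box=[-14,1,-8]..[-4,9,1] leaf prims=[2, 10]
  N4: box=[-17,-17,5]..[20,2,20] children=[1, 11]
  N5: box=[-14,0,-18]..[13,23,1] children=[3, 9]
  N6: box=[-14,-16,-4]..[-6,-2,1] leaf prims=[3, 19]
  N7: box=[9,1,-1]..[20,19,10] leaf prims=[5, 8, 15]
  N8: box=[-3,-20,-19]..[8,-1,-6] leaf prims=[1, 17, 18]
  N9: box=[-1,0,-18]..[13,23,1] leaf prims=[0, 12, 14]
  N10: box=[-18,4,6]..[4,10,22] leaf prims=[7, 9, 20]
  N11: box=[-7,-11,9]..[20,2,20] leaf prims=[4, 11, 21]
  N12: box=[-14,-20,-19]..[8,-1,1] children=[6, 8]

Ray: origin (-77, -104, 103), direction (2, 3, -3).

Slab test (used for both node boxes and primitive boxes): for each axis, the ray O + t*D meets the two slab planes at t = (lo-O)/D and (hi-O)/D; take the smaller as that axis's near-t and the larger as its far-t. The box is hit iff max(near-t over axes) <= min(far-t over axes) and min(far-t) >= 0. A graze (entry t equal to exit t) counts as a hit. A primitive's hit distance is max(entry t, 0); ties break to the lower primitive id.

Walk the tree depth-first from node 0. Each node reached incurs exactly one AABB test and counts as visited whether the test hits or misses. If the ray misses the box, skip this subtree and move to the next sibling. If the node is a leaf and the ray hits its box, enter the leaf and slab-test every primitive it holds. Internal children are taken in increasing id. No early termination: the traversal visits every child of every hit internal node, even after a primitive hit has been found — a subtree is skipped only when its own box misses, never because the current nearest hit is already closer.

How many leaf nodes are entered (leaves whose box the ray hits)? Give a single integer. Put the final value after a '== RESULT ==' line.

Walk:
N0 x:[59/2,97/2] y:[28,127/3] z:[27,122/3] -> hit [59/2,122/3], descend [2, 4, 5, 12]
  N2 x:[59/2,97/2] y:[35,41] z:[27,104/3] -> miss, prune
  N4 x:[30,97/2] y:[29,106/3] z:[83/3,98/3] -> hit [30,98/3], descend [1, 11]
    N1 x:[30,36] y:[29,100/3] z:[88/3,98/3] -> hit [30,98/3] leaf, test {P6(miss), P13@t=30, P16(miss)}
    N11 x:[35,97/2] y:[31,106/3] z:[83/3,94/3] -> miss, prune
  N5 x:[63/2,45] y:[104/3,127/3] z:[34,121/3] -> hit [104/3,121/3], descend [3, 9]
    N3 x:[63/2,73/2] y:[35,113/3] z:[34,37] -> hit [35,73/2] leaf, test {P2(miss), P10(miss)}
    N9 x:[38,45] y:[104/3,127/3] z:[34,121/3] -> hit [38,121/3] leaf, test {P0(miss), P12(miss), P14(miss)}
  N12 x:[63/2,85/2] y:[28,103/3] z:[34,122/3] -> hit [34,103/3], descend [6, 8]
    N6 x:[63/2,71/2] y:[88/3,34] z:[34,107/3] -> hit [34,34] leaf, test {P3(miss), P19(miss)}
    N8 x:[37,85/2] y:[28,103/3] z:[109/3,122/3] -> miss, prune

11 AABB tests over nodes [0, 2, 4, 1, 11, 5, 3, 9, 12, 6, 8]; 4 leaves entered; closest P13.

== RESULT ==
4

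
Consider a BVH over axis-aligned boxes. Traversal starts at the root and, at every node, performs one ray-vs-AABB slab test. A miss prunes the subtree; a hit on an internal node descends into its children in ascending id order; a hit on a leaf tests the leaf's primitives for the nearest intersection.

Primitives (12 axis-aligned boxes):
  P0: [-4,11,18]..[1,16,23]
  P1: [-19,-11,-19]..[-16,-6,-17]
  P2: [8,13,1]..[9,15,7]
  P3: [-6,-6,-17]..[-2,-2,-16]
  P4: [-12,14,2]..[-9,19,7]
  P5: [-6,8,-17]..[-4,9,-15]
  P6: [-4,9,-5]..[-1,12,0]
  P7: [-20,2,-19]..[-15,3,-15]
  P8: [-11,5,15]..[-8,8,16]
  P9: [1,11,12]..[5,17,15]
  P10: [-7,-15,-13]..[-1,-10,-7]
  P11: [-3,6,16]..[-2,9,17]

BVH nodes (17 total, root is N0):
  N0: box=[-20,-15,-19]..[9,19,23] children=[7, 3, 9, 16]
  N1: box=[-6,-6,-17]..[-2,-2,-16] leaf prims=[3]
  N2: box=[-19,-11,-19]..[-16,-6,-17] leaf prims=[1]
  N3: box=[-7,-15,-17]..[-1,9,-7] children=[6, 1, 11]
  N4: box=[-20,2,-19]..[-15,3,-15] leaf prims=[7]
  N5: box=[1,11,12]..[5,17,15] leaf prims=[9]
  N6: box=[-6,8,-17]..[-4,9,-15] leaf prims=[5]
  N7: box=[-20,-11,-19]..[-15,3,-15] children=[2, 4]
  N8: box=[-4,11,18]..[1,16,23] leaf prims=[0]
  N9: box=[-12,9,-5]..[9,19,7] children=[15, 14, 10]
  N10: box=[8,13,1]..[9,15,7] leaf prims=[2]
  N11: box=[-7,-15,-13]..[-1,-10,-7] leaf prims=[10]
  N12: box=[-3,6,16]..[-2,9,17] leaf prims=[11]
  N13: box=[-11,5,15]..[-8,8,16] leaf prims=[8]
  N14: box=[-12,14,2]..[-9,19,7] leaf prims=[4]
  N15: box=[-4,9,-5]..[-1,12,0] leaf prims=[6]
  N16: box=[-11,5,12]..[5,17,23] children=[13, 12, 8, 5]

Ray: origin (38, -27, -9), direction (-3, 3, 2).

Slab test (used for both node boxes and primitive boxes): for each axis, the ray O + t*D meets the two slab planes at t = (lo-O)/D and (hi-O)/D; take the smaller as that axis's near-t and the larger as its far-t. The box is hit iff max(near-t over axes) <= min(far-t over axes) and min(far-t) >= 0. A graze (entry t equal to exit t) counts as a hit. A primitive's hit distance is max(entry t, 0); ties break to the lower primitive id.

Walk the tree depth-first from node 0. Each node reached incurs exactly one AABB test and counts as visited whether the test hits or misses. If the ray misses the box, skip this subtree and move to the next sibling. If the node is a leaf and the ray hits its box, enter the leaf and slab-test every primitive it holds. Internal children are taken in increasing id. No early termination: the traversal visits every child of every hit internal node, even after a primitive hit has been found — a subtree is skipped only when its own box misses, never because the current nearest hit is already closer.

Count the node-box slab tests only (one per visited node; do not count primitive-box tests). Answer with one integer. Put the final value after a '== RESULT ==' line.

Traverse from the root:
N0 x:[29/3,58/3] y:[4,46/3] z:[-5,16] -> hit [29/3,46/3], descend [3, 7, 9, 16]
  N3 x:[13,15] y:[4,12] z:[-4,1] -> miss, prune
  N7 x:[53/3,58/3] y:[16/3,10] z:[-5,-3] -> miss, prune
  N9 x:[29/3,50/3] y:[12,46/3] z:[2,8] -> miss, prune
  N16 x:[11,49/3] y:[32/3,44/3] z:[21/2,16] -> hit [11,44/3], descend [5, 8, 12, 13]
    N5 x:[11,37/3] y:[38/3,44/3] z:[21/2,12] -> miss, prune
    N8 x:[37/3,14] y:[38/3,43/3] z:[27/2,16] -> hit [27/2,14] leaf, test {P0@t=27/2}
    N12 x:[40/3,41/3] y:[11,12] z:[25/2,13] -> miss, prune
    N13 x:[46/3,49/3] y:[32/3,35/3] z:[12,25/2] -> miss, prune

Visited [0, 3, 7, 9, 16, 5, 8, 12, 13]. Tests: 9 box, 1 leaf. Nearest: P0.

== RESULT ==
9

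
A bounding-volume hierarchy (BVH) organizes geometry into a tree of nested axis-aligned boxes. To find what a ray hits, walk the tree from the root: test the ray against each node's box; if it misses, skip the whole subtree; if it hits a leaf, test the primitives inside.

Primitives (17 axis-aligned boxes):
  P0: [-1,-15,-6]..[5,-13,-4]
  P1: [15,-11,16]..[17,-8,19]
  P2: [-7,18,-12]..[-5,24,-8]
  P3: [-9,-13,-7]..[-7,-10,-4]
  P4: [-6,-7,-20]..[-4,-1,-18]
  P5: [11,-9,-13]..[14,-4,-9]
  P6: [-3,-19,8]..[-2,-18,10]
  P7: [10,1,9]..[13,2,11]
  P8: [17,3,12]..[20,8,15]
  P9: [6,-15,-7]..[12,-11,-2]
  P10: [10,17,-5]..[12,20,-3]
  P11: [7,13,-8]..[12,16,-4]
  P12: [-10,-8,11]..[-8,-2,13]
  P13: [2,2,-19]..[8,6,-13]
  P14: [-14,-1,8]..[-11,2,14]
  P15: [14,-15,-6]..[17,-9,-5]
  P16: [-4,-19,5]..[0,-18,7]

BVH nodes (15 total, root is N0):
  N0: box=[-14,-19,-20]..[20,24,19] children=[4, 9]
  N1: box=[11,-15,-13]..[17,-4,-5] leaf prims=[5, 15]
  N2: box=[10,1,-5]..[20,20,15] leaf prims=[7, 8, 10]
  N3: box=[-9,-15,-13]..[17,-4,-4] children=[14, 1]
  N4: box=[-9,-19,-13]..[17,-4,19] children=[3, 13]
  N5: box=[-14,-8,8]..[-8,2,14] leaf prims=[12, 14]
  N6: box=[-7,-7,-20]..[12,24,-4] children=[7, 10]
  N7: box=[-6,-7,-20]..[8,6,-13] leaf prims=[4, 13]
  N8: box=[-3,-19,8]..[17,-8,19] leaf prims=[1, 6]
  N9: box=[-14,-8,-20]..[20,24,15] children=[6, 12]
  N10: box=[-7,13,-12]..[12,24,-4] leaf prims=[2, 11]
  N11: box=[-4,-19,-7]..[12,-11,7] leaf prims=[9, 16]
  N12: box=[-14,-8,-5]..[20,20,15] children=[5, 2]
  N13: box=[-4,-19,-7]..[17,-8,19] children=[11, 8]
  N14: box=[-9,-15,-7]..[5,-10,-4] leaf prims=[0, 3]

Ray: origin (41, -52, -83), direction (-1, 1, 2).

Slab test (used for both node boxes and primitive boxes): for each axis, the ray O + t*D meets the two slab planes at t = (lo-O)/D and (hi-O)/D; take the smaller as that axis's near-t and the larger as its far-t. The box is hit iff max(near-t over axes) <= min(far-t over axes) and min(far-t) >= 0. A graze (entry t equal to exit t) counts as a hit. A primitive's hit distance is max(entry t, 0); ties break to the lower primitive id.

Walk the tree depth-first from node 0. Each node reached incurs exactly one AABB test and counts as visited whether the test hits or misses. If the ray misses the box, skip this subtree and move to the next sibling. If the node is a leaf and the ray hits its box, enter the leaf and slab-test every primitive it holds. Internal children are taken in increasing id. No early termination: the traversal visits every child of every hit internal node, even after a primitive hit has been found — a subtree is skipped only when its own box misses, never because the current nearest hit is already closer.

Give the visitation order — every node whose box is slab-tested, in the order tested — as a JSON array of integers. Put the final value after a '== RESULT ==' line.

Walk:
N0 x:[21,55] y:[33,76] z:[63/2,51] -> hit [33,51], descend [4, 9]
  N4 x:[24,50] y:[33,48] z:[35,51] -> hit [35,48], descend [3, 13]
    N3 x:[24,50] y:[37,48] z:[35,79/2] -> hit [37,79/2], descend [1, 14]
      N1 x:[24,30] y:[37,48] z:[35,39] -> miss, prune
      N14 x:[36,50] y:[37,42] z:[38,79/2] -> hit [38,79/2] leaf, test {P0@t=77/2, P3(miss)}
    N13 x:[24,45] y:[33,44] z:[38,51] -> hit [38,44], descend [8, 11]
      N8 x:[24,44] y:[33,44] z:[91/2,51] -> miss, prune
      N11 x:[29,45] y:[33,41] z:[38,45] -> hit [38,41] leaf, test {P9(miss), P16(miss)}
  N9 x:[21,55] y:[44,76] z:[63/2,49] -> hit [44,49], descend [6, 12]
    N6 x:[29,48] y:[45,76] z:[63/2,79/2] -> miss, prune
    N12 x:[21,55] y:[44,72] z:[39,49] -> hit [44,49], descend [2, 5]
      N2 x:[21,31] y:[53,72] z:[39,49] -> miss, prune
      N5 x:[49,55] y:[44,54] z:[91/2,97/2] -> miss, prune

order=[0, 4, 3, 1, 14, 13, 8, 11, 9, 6, 12, 2, 5]  |boxes|=13  |leaves|=2  hit=P0

== RESULT ==
[0, 4, 3, 1, 14, 13, 8, 11, 9, 6, 12, 2, 5]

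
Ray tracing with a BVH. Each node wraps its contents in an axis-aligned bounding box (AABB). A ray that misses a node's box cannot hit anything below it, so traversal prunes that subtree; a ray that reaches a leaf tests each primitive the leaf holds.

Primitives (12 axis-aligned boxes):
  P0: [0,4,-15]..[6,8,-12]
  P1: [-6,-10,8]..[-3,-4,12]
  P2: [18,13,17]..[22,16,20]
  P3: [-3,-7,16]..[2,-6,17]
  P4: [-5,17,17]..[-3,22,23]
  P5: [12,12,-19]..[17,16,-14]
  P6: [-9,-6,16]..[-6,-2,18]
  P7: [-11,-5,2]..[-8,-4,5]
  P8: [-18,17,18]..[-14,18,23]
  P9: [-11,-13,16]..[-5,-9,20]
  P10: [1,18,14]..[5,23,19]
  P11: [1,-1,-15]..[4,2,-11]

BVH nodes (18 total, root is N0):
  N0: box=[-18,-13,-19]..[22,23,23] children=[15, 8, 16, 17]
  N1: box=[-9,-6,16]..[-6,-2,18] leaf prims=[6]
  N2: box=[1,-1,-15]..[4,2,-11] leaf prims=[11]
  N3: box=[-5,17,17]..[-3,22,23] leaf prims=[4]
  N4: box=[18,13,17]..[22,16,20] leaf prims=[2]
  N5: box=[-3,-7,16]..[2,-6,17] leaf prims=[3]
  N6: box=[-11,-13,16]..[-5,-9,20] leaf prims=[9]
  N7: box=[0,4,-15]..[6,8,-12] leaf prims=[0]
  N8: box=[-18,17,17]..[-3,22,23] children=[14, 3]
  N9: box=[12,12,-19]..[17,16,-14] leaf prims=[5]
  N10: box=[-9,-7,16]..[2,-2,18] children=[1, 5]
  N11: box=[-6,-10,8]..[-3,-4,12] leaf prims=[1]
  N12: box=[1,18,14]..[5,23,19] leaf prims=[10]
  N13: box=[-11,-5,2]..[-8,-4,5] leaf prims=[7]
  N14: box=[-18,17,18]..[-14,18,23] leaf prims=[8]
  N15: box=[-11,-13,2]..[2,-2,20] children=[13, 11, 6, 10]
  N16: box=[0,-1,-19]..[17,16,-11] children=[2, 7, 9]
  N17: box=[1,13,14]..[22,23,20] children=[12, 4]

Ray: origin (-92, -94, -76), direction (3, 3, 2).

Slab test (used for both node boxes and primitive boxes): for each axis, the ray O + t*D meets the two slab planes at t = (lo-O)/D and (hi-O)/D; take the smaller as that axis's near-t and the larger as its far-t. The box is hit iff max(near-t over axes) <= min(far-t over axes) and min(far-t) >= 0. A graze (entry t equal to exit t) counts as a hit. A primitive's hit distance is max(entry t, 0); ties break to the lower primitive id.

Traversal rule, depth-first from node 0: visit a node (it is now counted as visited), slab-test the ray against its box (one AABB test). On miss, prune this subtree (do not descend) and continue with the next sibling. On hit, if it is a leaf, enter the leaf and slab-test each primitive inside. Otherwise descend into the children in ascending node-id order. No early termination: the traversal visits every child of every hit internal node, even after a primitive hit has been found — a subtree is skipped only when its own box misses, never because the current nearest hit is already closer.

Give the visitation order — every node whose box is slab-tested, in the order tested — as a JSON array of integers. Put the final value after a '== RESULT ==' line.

Trace the traversal:
N0 x:[74/3,38] y:[27,39] z:[57/2,99/2] -> hit [57/2,38], descend [8, 15, 16, 17]
  N8 x:[74/3,89/3] y:[37,116/3] z:[93/2,99/2] -> miss, prune
  N15 x:[27,94/3] y:[27,92/3] z:[39,48] -> miss, prune
  N16 x:[92/3,109/3] y:[31,110/3] z:[57/2,65/2] -> hit [31,65/2], descend [2, 7, 9]
    N2 x:[31,32] y:[31,32] z:[61/2,65/2] -> hit [31,32] leaf, test {P11@t=31}
    N7 x:[92/3,98/3] y:[98/3,34] z:[61/2,32] -> miss, prune
    N9 x:[104/3,109/3] y:[106/3,110/3] z:[57/2,31] -> miss, prune
  N17 x:[31,38] y:[107/3,39] z:[45,48] -> miss, prune

8 AABB tests over nodes [0, 8, 15, 16, 2, 7, 9, 17]; 1 leaf entered; closest P11.

== RESULT ==
[0, 8, 15, 16, 2, 7, 9, 17]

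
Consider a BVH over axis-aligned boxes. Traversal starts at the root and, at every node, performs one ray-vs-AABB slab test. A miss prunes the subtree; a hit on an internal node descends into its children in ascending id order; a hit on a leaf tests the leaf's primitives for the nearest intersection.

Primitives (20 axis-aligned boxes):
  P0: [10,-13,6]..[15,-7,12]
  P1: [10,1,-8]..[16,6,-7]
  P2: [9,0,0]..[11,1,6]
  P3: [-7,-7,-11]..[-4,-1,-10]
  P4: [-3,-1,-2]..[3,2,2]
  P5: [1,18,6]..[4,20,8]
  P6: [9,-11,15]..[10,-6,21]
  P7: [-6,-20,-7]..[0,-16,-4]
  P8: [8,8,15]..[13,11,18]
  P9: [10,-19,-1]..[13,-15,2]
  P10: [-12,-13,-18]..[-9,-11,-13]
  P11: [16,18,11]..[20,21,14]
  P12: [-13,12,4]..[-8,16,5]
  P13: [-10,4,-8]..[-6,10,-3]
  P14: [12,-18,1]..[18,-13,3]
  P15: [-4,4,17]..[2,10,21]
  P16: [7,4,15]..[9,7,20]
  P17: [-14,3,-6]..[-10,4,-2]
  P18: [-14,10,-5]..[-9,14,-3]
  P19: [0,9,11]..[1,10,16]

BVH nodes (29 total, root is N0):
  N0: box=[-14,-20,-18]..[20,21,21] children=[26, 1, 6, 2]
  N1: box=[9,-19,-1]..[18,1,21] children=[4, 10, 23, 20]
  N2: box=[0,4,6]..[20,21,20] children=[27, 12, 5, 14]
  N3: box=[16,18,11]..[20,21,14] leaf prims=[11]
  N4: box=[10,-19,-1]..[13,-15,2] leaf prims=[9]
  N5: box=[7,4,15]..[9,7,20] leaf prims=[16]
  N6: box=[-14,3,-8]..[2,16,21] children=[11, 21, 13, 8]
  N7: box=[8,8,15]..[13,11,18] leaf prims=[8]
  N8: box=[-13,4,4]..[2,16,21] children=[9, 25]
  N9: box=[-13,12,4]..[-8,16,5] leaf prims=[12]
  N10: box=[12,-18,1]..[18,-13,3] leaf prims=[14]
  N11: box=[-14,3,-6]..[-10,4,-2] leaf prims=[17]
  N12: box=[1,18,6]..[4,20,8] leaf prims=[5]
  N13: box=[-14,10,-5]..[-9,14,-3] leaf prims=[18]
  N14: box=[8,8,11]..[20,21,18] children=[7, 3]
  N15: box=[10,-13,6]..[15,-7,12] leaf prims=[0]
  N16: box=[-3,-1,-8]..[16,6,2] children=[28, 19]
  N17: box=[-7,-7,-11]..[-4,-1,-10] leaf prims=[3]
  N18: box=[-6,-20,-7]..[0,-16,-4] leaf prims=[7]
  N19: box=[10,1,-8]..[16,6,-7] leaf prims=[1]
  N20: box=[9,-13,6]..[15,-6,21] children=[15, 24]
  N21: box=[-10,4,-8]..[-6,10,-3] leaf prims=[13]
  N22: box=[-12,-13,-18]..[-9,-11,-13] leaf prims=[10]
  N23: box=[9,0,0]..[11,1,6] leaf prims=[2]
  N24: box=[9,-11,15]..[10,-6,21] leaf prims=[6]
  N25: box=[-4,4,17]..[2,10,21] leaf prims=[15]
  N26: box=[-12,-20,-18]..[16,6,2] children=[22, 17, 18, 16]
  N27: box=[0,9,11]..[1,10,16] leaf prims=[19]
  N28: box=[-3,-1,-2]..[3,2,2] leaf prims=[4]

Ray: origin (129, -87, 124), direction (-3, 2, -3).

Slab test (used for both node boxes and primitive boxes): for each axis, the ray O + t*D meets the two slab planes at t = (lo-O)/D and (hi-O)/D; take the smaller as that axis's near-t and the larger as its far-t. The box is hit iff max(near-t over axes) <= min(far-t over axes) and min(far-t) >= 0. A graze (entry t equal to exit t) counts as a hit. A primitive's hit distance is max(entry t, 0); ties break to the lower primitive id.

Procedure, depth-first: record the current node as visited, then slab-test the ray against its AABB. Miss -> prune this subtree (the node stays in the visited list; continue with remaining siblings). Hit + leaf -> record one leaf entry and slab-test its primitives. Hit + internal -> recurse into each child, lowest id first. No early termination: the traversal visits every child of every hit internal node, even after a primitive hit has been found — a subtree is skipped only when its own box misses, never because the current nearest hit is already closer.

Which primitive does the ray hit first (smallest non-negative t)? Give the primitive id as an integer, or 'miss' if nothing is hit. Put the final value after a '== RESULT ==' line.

Walk:
N0 x:[109/3,143/3] y:[67/2,54] z:[103/3,142/3] -> hit [109/3,142/3], descend [1, 2, 6, 26]
  N1 x:[37,40] y:[34,44] z:[103/3,125/3] -> hit [37,40], descend [4, 10, 20, 23]
    N4 x:[116/3,119/3] y:[34,36] z:[122/3,125/3] -> miss, prune
    N10 x:[37,39] y:[69/2,37] z:[121/3,41] -> miss, prune
    N20 x:[38,40] y:[37,81/2] z:[103/3,118/3] -> hit [38,118/3], descend [15, 24]
      N15 x:[38,119/3] y:[37,40] z:[112/3,118/3] -> hit [38,118/3] leaf, test {P0@t=38}
      N24 x:[119/3,40] y:[38,81/2] z:[103/3,109/3] -> miss, prune
    N23 x:[118/3,40] y:[87/2,44] z:[118/3,124/3] -> miss, prune
  N2 x:[109/3,43] y:[91/2,54] z:[104/3,118/3] -> miss, prune
  N6 x:[127/3,143/3] y:[45,103/2] z:[103/3,44] -> miss, prune
  N26 x:[113/3,47] y:[67/2,93/2] z:[122/3,142/3] -> hit [122/3,93/2], descend [16, 17, 18, 22]
    N16 x:[113/3,44] y:[43,93/2] z:[122/3,44] -> hit [43,44], descend [19, 28]
      N19 x:[113/3,119/3] y:[44,93/2] z:[131/3,44] -> miss, prune
      N28 x:[42,44] y:[43,89/2] z:[122/3,42] -> miss, prune
    N17 x:[133/3,136/3] y:[40,43] z:[134/3,45] -> miss, prune
    N18 x:[43,45] y:[67/2,71/2] z:[128/3,131/3] -> miss, prune
    N22 x:[46,47] y:[37,38] z:[137/3,142/3] -> miss, prune

17 AABB tests over nodes [0, 1, 4, 10, 20, 15, 24, 23, 2, 6, 26, 16, 19, 28, 17, 18, 22]; 1 leaf entered; closest P0.

== RESULT ==
0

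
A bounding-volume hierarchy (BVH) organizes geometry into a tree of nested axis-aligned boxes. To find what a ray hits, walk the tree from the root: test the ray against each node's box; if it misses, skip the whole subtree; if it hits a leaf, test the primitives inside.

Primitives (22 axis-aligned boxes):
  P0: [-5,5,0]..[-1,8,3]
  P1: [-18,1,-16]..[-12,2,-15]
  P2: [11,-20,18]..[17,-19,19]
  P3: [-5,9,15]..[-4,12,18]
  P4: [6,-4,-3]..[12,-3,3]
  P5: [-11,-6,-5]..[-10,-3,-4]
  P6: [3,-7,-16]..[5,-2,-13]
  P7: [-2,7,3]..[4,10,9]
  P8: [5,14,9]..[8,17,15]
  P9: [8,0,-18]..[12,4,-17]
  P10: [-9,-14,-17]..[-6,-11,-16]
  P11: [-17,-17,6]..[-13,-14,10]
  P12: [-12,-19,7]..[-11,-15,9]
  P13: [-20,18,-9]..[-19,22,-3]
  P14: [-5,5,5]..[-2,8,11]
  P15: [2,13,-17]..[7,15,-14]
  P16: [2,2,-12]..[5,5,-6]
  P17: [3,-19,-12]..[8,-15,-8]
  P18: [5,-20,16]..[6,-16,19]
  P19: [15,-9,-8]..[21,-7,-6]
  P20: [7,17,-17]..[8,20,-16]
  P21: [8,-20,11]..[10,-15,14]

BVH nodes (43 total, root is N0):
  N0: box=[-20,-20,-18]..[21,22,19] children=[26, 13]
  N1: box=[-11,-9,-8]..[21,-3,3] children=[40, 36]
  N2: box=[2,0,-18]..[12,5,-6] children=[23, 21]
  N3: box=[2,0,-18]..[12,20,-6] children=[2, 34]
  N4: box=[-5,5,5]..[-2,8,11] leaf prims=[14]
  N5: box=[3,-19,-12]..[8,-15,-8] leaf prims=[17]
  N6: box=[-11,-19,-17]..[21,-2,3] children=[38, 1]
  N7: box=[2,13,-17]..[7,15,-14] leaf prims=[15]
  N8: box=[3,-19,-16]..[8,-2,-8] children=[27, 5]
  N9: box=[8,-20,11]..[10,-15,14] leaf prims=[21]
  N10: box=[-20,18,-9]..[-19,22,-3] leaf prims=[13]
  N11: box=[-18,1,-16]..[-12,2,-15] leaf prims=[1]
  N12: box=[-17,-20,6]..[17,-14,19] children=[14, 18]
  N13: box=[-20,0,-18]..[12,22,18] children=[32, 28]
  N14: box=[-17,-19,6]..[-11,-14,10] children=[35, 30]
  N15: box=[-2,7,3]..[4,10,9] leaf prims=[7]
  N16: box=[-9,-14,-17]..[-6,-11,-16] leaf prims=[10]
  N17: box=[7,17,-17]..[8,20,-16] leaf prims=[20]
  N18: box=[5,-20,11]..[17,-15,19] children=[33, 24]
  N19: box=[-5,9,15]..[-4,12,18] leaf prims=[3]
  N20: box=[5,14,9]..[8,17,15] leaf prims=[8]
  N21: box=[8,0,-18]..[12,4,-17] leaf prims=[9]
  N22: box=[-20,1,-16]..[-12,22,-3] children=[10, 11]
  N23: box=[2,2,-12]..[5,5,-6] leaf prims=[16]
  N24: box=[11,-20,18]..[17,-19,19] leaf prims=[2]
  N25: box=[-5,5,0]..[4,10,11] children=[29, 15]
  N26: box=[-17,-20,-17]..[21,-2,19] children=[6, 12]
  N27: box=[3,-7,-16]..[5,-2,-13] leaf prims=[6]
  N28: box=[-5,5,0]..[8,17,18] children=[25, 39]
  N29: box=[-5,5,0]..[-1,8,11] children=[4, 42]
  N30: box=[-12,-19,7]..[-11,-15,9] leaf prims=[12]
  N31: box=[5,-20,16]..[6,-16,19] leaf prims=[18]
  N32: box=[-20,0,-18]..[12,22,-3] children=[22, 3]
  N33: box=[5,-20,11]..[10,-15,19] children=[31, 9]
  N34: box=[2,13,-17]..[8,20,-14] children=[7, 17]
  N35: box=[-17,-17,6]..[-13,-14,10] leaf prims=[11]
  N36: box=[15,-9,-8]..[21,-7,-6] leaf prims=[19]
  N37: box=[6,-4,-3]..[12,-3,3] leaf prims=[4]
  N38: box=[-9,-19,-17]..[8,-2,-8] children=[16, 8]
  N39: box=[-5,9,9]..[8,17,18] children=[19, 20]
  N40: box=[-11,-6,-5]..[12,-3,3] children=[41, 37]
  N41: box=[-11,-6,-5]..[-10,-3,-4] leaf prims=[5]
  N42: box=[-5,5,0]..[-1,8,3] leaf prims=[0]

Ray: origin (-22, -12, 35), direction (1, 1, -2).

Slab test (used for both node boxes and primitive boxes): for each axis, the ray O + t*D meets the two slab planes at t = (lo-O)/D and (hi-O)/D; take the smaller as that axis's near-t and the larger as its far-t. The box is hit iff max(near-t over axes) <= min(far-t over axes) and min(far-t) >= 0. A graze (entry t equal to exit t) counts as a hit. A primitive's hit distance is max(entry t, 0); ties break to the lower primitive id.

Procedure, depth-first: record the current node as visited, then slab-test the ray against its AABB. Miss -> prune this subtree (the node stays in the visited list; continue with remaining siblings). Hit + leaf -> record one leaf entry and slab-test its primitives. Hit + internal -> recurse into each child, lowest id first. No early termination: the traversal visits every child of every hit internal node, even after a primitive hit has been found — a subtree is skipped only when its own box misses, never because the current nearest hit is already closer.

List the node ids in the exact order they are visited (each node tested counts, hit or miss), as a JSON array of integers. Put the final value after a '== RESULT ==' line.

Walk:
N0 x:[2,43] y:[-8,34] z:[8,53/2] -> hit [8,53/2], descend [13, 26]
  N13 x:[2,34] y:[12,34] z:[17/2,53/2] -> hit [12,53/2], descend [28, 32]
    N28 x:[17,30] y:[17,29] z:[17/2,35/2] -> hit [17,35/2], descend [25, 39]
      N25 x:[17,26] y:[17,22] z:[12,35/2] -> hit [17,35/2], descend [15, 29]
        N15 x:[20,26] y:[19,22] z:[13,16] -> miss, prune
        N29 x:[17,21] y:[17,20] z:[12,35/2] -> hit [17,35/2], descend [4, 42]
          N4 x:[17,20] y:[17,20] z:[12,15] -> miss, prune
          N42 x:[17,21] y:[17,20] z:[16,35/2] -> hit [17,35/2] leaf, test {P0@t=17}
      N39 x:[17,30] y:[21,29] z:[17/2,13] -> miss, prune
    N32 x:[2,34] y:[12,34] z:[19,53/2] -> hit [19,53/2], descend [3, 22]
      N3 x:[24,34] y:[12,32] z:[41/2,53/2] -> hit [24,53/2], descend [2, 34]
        N2 x:[24,34] y:[12,17] z:[41/2,53/2] -> miss, prune
        N34 x:[24,30] y:[25,32] z:[49/2,26] -> hit [25,26], descend [7, 17]
          N7 x:[24,29] y:[25,27] z:[49/2,26] -> hit [25,26] leaf, test {P15@t=25}
          N17 x:[29,30] y:[29,32] z:[51/2,26] -> miss, prune
      N22 x:[2,10] y:[13,34] z:[19,51/2] -> miss, prune
  N26 x:[5,43] y:[-8,10] z:[8,26] -> hit [8,10], descend [6, 12]
    N6 x:[11,43] y:[-7,10] z:[16,26] -> miss, prune
    N12 x:[5,39] y:[-8,-2] z:[8,29/2] -> miss, prune

19 AABB tests over nodes [0, 13, 28, 25, 15, 29, 4, 42, 39, 32, 3, 2, 34, 7, 17, 22, 26, 6, 12]; 2 leaves entered; closest P0.

== RESULT ==
[0, 13, 28, 25, 15, 29, 4, 42, 39, 32, 3, 2, 34, 7, 17, 22, 26, 6, 12]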